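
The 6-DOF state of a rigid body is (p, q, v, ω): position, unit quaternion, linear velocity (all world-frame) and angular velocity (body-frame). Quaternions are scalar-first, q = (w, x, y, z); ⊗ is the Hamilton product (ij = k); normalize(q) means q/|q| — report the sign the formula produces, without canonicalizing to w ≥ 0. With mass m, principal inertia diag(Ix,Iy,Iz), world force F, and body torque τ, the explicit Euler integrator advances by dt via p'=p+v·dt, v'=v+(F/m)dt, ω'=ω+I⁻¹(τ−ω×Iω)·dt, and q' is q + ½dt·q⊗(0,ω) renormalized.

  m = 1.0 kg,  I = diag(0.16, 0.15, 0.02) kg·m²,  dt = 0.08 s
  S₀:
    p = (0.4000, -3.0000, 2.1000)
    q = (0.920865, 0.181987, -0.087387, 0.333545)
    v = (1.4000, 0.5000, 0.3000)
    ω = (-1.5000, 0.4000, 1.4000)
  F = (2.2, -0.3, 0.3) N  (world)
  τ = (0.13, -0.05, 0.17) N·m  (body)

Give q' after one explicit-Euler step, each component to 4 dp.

q' = (0.9113, 0.1161, -0.1025, 0.3815)

2q̇ = q⊗(0,ω) = (-0.1590277, -1.6370573, -0.3867533, 1.2309253)
updated quaternion q' = (0.9113, 0.1161, -0.1025, 0.3815)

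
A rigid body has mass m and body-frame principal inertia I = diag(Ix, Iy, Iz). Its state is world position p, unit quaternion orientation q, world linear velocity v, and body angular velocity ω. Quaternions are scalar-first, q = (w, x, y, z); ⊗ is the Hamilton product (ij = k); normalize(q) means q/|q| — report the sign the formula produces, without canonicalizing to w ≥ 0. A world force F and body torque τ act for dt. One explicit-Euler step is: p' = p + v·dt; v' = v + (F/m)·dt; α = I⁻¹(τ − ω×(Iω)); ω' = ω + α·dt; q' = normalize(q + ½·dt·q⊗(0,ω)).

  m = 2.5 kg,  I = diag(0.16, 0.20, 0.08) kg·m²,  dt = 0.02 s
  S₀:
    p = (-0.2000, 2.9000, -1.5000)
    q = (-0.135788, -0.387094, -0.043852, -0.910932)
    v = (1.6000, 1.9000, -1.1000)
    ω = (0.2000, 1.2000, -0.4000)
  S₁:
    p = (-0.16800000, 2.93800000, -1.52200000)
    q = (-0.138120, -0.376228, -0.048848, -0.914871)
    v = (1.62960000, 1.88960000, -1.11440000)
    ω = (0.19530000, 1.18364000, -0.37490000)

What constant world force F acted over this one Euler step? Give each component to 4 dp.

F = (3.7000, -1.3000, -1.8000)

velocity change Δv = (0.02960000, -0.01040000, -0.01440000)
m·(v₁−v₀)/dt = (3.7000, -1.3000, -1.8000)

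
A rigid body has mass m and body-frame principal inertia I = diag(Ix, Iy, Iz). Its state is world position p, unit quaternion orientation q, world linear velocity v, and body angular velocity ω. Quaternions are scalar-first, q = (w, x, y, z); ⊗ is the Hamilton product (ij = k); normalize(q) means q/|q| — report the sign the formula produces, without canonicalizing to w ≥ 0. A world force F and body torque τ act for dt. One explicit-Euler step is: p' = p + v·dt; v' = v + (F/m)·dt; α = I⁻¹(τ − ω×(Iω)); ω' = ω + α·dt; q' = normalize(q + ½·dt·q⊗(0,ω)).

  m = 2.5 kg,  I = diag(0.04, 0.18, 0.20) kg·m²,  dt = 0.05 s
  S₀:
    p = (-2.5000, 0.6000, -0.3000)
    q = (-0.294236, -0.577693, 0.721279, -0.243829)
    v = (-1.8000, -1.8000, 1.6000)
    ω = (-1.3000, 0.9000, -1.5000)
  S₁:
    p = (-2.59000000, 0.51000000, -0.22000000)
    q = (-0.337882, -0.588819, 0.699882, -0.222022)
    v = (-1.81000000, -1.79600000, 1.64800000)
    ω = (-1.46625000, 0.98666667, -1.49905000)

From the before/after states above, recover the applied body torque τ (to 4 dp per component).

τ = (-0.1600, 0.0000, -0.1600)

rate change Δω = (-0.16625000, 0.08666667, 0.00095000)
ω₀×(Iω₀) = (-0.0270, -0.3120, -0.1638)
applied torque τ = (-0.1600, 0.0000, -0.1600)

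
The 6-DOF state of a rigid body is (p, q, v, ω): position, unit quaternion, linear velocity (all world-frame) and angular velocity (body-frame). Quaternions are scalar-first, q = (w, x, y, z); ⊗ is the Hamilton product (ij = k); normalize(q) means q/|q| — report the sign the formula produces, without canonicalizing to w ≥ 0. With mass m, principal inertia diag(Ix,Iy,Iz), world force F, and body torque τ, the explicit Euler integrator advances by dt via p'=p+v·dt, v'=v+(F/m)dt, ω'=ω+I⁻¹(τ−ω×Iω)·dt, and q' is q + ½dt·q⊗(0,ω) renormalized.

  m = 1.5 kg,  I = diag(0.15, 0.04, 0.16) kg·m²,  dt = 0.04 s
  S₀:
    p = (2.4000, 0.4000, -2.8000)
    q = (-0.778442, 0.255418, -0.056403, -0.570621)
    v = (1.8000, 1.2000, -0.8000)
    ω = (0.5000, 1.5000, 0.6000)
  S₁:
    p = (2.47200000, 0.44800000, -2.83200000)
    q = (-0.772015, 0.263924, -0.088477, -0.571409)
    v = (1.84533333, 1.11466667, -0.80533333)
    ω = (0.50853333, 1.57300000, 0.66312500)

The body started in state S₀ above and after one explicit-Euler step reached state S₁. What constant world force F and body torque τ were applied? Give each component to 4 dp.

ω₁ − ω₀ = (0.00853333, 0.07300000, 0.06312500)
precession coupling = (0.1080, -0.0030, -0.0825)
applied torque τ = (0.1400, 0.0700, 0.1700)
Δv = v₁−v₀ = (0.04533333, -0.08533333, -0.00533333)
m·(v₁−v₀)/dt = (1.7000, -3.2000, -0.2000)

F = (1.7000, -3.2000, -0.2000)
τ = (0.1400, 0.0700, 0.1700)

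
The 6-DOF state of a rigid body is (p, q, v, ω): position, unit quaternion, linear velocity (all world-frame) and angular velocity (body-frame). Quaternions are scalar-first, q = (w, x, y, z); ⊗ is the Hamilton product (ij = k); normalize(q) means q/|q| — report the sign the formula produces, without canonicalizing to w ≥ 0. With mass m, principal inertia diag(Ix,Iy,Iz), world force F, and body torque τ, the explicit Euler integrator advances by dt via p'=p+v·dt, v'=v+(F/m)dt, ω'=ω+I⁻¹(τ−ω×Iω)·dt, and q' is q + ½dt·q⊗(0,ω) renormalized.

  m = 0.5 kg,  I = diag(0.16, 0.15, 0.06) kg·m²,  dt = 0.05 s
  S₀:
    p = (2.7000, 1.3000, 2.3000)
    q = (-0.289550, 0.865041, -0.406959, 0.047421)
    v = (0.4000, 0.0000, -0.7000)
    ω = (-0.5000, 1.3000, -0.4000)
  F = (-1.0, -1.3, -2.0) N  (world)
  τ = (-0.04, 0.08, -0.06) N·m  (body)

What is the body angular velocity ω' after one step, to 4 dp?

precession coupling ω×(Iω) = (0.0468, 0.0200, 0.0065)
α = I⁻¹(τ − ω×Iω) = (-0.5425, 0.4000, -1.1083)
ω + α·dt = (-0.5271, 1.3200, -0.4554)

ω' = (-0.5271, 1.3200, -0.4554)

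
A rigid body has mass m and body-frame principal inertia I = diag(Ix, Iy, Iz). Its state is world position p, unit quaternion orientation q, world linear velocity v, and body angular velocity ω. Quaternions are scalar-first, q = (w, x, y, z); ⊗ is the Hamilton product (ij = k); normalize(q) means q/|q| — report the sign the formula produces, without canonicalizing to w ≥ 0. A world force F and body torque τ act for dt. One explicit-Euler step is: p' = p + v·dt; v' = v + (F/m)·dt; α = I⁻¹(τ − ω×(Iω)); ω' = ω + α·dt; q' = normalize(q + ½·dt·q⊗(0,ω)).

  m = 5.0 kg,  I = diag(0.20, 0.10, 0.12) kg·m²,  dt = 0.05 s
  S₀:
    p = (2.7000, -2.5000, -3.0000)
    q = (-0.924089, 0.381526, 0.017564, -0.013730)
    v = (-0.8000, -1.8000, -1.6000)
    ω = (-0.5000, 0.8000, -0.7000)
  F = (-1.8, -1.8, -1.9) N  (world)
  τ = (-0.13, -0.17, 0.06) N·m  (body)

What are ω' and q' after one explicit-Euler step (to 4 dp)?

ω' = (-0.5297, 0.7010, -0.6917)
q' = (-0.9195, 0.3929, 0.0059, 0.0103)

α = I⁻¹(τ − ω×Iω) = (-0.5940, -1.9800, 0.1667)
new body rate ω' = (-0.5297, 0.7010, -0.6917)
q⊗(0,ω) = (0.1671008, 0.4607337, -0.4653380, 0.9608651)
q' = normalize(q + ½dt·q⊗(0,ω)) = (-0.9195, 0.3929, 0.0059, 0.0103)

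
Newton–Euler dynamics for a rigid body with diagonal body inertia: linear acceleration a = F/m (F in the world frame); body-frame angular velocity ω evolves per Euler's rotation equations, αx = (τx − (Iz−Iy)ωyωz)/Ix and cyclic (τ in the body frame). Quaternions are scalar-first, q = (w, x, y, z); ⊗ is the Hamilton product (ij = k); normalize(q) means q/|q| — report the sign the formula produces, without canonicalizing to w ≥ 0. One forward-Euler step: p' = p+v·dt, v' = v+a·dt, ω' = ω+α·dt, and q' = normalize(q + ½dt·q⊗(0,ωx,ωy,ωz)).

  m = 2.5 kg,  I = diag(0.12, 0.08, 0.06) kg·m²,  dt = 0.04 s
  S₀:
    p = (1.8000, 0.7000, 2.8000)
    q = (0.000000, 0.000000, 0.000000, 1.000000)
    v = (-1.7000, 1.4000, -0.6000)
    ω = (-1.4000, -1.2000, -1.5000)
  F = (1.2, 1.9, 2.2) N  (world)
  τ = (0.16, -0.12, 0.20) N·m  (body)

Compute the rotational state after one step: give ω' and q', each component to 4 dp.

ω' = (-1.3347, -1.3230, -1.3219)
q' = (0.0300, 0.0240, -0.0280, 0.9989)

angular accel α = (1.6333, -3.0750, 4.4533)
ω + α·dt = (-1.3347, -1.3230, -1.3219)
2q̇ = q⊗(0,ω) = (1.5000000, 1.2000000, -1.4000000, 0.0000000)
q' = normalize(q + ½dt·q⊗(0,ω)) = (0.0300, 0.0240, -0.0280, 0.9989)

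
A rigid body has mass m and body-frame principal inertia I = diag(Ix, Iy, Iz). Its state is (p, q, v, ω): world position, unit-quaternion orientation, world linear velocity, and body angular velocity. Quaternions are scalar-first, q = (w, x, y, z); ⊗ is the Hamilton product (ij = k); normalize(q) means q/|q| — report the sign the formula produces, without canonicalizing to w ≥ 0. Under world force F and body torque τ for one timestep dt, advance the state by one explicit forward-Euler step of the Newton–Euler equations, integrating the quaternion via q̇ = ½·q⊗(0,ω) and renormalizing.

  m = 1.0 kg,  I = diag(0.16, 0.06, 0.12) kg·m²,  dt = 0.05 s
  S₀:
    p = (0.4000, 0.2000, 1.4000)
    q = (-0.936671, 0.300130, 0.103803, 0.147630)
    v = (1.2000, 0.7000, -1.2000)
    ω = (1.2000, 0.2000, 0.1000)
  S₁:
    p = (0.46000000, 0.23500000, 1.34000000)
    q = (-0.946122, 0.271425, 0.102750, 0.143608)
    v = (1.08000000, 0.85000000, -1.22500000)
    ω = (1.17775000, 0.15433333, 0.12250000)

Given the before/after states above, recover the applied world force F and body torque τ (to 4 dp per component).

Δω = ω₁−ω₀ = (-0.02225000, -0.04566667, 0.02250000)
gyro term ω₀×Iω₀ = (0.0012, 0.0048, -0.0240)
τ = I·(Δω/dt) + ω₀×(Iω₀) = (-0.0700, -0.0500, 0.0300)
Δv = v₁−v₀ = (-0.12000000, 0.15000000, -0.02500000)
m·(v₁−v₀)/dt = (-2.4000, 3.0000, -0.5000)

F = (-2.4000, 3.0000, -0.5000)
τ = (-0.0700, -0.0500, 0.0300)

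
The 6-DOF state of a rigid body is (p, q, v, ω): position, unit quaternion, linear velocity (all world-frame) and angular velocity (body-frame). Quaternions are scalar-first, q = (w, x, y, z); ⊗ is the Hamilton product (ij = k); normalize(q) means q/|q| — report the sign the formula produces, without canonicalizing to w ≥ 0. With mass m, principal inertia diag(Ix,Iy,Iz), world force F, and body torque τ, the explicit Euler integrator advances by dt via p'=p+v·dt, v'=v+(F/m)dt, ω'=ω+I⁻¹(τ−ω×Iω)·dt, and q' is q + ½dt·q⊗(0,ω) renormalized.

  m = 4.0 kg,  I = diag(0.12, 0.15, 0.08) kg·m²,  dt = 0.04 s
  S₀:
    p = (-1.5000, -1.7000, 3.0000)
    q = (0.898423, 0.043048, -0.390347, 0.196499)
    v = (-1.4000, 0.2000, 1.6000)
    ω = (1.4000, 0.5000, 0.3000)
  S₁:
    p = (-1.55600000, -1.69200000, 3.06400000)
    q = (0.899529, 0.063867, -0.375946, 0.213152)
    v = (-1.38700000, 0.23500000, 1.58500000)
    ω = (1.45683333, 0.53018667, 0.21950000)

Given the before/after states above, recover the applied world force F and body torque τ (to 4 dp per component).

F = (1.3000, 3.5000, -1.5000)
τ = (0.1600, 0.1300, -0.1400)

v₁ − v₀ = (0.01300000, 0.03500000, -0.01500000)
applied force F = (1.3000, 3.5000, -1.5000)
rate change Δω = (0.05683333, 0.03018667, -0.08050000)
precession coupling = (-0.0105, 0.0168, 0.0210)
applied torque τ = (0.1600, 0.1300, -0.1400)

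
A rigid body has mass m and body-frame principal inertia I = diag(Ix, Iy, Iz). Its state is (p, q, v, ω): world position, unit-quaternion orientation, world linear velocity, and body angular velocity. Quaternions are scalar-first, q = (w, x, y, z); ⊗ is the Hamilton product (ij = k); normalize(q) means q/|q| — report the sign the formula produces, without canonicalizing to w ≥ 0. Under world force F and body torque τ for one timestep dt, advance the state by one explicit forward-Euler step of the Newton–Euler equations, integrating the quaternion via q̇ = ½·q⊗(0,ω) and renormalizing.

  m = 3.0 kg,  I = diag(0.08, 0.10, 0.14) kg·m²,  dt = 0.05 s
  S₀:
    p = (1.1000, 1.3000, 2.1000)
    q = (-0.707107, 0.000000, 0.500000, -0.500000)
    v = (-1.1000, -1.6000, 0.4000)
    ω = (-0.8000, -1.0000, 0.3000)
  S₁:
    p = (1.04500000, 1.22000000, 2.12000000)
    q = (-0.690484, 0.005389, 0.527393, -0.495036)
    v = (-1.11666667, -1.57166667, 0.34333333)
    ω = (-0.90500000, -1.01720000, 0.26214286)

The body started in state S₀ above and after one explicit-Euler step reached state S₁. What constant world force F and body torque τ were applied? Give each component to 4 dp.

v₁ − v₀ = (-0.01666667, 0.02833333, -0.05666667)
m·(v₁−v₀)/dt = (-1.0000, 1.7000, -3.4000)
ω₁ − ω₀ = (-0.10500000, -0.01720000, -0.03785714)
applied torque τ = (-0.1800, -0.0200, -0.0900)

F = (-1.0000, 1.7000, -3.4000)
τ = (-0.1800, -0.0200, -0.0900)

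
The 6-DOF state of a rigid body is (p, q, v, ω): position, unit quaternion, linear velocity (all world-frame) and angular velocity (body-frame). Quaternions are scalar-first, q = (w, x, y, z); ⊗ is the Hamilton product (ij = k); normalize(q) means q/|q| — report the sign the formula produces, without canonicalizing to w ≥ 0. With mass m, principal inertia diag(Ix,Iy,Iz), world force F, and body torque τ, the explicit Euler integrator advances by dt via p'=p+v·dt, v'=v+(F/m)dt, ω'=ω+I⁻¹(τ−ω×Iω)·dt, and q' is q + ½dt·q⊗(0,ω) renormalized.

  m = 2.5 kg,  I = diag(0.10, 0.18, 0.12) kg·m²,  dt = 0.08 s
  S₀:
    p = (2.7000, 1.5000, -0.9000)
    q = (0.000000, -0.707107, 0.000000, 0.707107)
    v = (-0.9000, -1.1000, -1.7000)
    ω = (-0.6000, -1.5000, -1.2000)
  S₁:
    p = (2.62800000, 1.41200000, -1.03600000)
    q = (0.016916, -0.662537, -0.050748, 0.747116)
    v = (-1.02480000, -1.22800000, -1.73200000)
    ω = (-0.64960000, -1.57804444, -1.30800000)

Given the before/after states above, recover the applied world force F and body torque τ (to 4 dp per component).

velocity change Δv = (-0.12480000, -0.12800000, -0.03200000)
applied force F = (-3.9000, -4.0000, -1.0000)
ω₁ − ω₀ = (-0.04960000, -0.07804444, -0.10800000)
τ = I·(Δω/dt) + ω₀×(Iω₀) = (-0.1700, -0.1900, -0.0900)

F = (-3.9000, -4.0000, -1.0000)
τ = (-0.1700, -0.1900, -0.0900)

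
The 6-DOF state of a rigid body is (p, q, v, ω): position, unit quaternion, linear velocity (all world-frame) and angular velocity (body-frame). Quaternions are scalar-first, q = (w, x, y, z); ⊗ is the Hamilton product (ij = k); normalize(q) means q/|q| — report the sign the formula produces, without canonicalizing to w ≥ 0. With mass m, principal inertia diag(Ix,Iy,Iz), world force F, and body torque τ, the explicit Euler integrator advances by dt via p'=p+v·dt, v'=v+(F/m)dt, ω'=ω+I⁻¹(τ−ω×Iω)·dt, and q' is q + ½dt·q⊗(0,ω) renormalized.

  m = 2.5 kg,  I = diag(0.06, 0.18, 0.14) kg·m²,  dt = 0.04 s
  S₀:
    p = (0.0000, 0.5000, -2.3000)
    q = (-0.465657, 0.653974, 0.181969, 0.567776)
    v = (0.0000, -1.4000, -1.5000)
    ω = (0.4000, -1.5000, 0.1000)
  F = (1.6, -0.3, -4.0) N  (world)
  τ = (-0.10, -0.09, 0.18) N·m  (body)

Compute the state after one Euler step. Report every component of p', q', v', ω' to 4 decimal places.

angular accel α = (-1.7667, -0.4822, 1.8000)
ω + α·dt = (0.3293, -1.5193, 0.1720)
Hamilton product q⊗(0,ω) = (-0.0454137, 0.6835981, 0.8601985, -1.1003143)
q' = normalize(q + ½dt·q⊗(0,ω)) = (-0.4663, 0.6673, 0.1991, 0.5455)
linear accel F/m = (0.6400, -0.1200, -1.6000)
p + v·dt = (0.0000, 0.4440, -2.3600)
new velocity v' = (0.0256, -1.4048, -1.5640)

p' = (0.0000, 0.4440, -2.3600)
q' = (-0.4663, 0.6673, 0.1991, 0.5455)
v' = (0.0256, -1.4048, -1.5640)
ω' = (0.3293, -1.5193, 0.1720)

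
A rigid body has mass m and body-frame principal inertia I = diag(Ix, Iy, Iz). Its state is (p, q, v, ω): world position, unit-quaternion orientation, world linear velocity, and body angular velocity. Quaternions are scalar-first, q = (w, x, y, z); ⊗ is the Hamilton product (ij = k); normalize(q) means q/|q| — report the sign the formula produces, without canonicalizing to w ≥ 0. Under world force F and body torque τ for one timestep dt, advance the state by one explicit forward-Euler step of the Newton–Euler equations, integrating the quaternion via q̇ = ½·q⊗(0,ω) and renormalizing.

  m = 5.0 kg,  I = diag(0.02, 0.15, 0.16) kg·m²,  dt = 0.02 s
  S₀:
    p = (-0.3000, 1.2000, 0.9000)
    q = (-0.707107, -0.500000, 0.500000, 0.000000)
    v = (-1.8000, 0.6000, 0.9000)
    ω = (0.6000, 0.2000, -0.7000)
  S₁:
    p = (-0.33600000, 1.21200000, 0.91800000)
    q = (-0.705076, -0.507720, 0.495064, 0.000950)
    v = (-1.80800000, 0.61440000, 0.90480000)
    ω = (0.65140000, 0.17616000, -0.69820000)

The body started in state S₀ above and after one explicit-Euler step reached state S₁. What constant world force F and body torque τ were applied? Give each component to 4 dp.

rate change Δω = (0.05140000, -0.02384000, 0.00180000)
ω₀×(Iω₀) = (-0.0014, 0.0588, 0.0156)
τ = I·(Δω/dt) + ω₀×(Iω₀) = (0.0500, -0.1200, 0.0300)
Δv = v₁−v₀ = (-0.00800000, 0.01440000, 0.00480000)
m·(v₁−v₀)/dt = (-2.0000, 3.6000, 1.2000)

F = (-2.0000, 3.6000, 1.2000)
τ = (0.0500, -0.1200, 0.0300)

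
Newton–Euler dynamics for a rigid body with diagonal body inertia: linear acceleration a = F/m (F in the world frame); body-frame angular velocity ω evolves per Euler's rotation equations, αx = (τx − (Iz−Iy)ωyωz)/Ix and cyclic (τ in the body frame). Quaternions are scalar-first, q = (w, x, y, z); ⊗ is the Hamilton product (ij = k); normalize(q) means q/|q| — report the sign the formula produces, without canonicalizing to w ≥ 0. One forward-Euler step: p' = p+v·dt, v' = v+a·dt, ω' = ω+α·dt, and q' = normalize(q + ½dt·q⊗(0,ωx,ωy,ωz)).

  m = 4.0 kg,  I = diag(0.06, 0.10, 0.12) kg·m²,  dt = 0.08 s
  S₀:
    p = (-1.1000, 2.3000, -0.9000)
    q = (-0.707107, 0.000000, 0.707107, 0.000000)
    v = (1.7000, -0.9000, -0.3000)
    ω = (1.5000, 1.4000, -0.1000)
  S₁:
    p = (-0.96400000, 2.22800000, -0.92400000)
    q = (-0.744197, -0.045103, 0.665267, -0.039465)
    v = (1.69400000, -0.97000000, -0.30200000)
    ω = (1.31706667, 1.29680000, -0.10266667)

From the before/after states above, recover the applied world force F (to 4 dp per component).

Δv = v₁−v₀ = (-0.00600000, -0.07000000, -0.00200000)
m·(v₁−v₀)/dt = (-0.3000, -3.5000, -0.1000)

F = (-0.3000, -3.5000, -0.1000)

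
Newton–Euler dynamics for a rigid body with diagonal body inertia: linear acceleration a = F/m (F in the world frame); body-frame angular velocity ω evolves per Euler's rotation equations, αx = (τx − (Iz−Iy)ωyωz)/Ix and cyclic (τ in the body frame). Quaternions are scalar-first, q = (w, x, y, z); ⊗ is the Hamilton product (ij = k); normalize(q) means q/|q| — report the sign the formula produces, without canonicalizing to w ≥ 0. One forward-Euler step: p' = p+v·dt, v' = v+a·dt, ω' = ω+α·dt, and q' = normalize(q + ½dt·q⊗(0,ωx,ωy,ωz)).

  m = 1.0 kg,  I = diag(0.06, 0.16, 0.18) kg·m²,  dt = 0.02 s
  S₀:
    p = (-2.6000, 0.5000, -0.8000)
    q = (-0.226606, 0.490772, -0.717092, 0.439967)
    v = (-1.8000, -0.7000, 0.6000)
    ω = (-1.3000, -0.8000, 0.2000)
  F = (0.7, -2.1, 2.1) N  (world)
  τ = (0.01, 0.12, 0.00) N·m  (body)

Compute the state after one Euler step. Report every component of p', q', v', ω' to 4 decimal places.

precession coupling ω×(Iω) = (-0.0032, 0.0312, 0.1040)
angular accel α = (0.2200, 0.5550, -0.5778)
ω + α·dt = (-1.2956, -0.7889, 0.1884)
2q̇ = q⊗(0,ω) = (-0.0236634, 0.5031430, -0.4888267, -1.3701584)
q' = normalize(q + ½dt·q⊗(0,ω)) = (-0.2268, 0.4957, -0.7219, 0.4262)
linear accel F/m = (0.7000, -2.1000, 2.1000)
p' = p + v·dt = (-2.6360, 0.4860, -0.7880)
new velocity v' = (-1.7860, -0.7420, 0.6420)

p' = (-2.6360, 0.4860, -0.7880)
q' = (-0.2268, 0.4957, -0.7219, 0.4262)
v' = (-1.7860, -0.7420, 0.6420)
ω' = (-1.2956, -0.7889, 0.1884)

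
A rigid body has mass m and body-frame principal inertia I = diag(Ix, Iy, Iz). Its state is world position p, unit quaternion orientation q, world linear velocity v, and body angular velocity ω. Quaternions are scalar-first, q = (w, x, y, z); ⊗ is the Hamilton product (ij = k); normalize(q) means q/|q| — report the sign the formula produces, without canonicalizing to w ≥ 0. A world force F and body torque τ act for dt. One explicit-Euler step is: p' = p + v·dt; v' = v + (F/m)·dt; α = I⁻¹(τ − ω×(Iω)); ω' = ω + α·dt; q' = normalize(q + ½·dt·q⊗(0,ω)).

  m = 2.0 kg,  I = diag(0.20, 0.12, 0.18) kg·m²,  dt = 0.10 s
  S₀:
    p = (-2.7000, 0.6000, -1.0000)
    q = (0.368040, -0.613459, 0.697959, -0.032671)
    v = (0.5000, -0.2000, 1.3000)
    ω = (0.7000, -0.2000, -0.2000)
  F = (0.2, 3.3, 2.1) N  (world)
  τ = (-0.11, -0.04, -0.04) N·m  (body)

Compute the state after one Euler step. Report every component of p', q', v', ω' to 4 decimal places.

ω×(Iω) gyroscopic = (0.0024, -0.0028, 0.0112)
angular accel α = (-0.5620, -0.3100, -0.2844)
ω + α·dt = (0.6438, -0.2310, -0.2284)
2q̇ = q⊗(0,ω) = (0.5624789, 0.1115020, -0.2191695, -0.4394875)
q' = normalize(q + ½dt·q⊗(0,ω)) = (0.3959, -0.6075, 0.6865, -0.0546)
p + v·dt = (-2.6500, 0.5800, -0.8700)
new velocity v' = (0.5100, -0.0350, 1.4050)

p' = (-2.6500, 0.5800, -0.8700)
q' = (0.3959, -0.6075, 0.6865, -0.0546)
v' = (0.5100, -0.0350, 1.4050)
ω' = (0.6438, -0.2310, -0.2284)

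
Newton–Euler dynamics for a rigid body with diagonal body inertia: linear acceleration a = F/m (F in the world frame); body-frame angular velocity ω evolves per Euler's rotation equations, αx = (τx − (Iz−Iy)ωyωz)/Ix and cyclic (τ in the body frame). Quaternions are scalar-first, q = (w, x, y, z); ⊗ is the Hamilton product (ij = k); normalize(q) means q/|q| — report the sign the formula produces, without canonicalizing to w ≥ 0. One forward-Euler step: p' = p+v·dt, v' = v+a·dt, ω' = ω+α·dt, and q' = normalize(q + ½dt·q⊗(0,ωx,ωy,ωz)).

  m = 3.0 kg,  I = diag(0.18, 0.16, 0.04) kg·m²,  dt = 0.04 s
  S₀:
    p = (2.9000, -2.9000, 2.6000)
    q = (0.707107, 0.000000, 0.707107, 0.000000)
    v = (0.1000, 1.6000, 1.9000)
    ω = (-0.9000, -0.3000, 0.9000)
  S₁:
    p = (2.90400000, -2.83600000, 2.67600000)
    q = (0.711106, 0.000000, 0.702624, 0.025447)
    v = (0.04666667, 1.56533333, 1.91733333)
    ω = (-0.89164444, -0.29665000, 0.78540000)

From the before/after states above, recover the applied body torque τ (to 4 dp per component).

τ = (0.0700, -0.1000, -0.1200)

ω₁ − ω₀ = (0.00835556, 0.00335000, -0.11460000)
I·α + gyro = (0.0700, -0.1000, -0.1200)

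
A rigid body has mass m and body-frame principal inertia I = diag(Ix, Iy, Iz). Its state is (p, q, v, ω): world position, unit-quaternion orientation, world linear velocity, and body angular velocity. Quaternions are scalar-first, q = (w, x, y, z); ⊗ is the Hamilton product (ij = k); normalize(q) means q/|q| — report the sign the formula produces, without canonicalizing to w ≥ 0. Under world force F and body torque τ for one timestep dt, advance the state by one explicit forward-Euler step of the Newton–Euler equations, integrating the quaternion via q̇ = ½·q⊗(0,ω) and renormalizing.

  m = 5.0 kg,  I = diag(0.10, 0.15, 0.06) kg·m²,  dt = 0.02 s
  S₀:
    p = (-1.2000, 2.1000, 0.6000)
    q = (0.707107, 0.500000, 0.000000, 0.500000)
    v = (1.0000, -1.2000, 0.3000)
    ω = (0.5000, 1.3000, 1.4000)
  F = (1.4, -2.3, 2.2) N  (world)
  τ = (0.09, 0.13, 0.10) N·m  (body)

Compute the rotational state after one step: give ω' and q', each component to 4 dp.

ω' = (0.5508, 1.3136, 1.4225)
q' = (0.6975, 0.4969, 0.0047, 0.5163)

precession coupling ω×(Iω) = (-0.1638, 0.0280, 0.0325)
angular accel α = (2.5380, 0.6800, 1.1250)
ω + α·dt = (0.5508, 1.3136, 1.4225)
q⊗(0,ω) = (-0.9500000, -0.2964465, 0.4692391, 1.6399498)
q + ½dt·q⊗(0,ω), renormalized = (0.6975, 0.4969, 0.0047, 0.5163)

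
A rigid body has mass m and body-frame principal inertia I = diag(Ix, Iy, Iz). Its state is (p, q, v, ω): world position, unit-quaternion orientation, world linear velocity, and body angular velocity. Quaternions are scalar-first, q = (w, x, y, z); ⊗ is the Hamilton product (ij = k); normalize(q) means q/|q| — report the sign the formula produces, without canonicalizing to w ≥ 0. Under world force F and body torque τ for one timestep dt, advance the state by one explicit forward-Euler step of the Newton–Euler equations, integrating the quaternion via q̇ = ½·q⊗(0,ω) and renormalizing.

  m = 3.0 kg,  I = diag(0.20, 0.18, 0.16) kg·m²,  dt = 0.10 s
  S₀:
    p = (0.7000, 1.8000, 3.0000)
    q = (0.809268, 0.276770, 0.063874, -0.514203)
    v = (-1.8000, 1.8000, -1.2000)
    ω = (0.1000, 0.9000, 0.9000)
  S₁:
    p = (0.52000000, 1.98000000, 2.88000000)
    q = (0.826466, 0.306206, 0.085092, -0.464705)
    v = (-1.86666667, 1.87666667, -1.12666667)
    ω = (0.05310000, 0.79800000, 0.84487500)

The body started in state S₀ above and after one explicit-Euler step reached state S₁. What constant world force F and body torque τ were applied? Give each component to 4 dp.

velocity change Δv = (-0.06666667, 0.07666667, 0.07333333)
applied force F = (-2.0000, 2.3000, 2.2000)
rate change Δω = (-0.04690000, -0.10200000, -0.05512500)
precession coupling = (-0.0162, 0.0036, -0.0018)
τ = I·(Δω/dt) + ω₀×(Iω₀) = (-0.1100, -0.1800, -0.0900)

F = (-2.0000, 2.3000, 2.2000)
τ = (-0.1100, -0.1800, -0.0900)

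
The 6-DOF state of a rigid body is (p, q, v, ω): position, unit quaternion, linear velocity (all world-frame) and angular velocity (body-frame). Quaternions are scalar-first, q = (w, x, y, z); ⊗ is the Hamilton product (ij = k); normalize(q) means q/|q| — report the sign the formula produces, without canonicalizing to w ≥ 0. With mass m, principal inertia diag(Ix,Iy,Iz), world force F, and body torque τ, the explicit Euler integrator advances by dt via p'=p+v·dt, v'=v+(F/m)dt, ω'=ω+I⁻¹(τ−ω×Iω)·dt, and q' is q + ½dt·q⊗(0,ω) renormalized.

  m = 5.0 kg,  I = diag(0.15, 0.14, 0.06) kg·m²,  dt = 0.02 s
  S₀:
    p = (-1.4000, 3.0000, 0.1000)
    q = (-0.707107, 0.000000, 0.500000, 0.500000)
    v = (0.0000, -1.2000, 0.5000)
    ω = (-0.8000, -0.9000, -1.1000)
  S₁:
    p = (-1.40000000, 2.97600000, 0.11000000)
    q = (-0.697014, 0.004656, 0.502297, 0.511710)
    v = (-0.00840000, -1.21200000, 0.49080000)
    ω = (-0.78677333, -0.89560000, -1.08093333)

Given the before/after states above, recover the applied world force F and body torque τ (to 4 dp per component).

F = (-2.1000, -3.0000, -2.3000)
τ = (0.0200, 0.1100, 0.0500)

rate change Δω = (0.01322667, 0.00440000, 0.01906667)
ω₀×(Iω₀) = (-0.0792, 0.0792, -0.0072)
applied torque τ = (0.0200, 0.1100, 0.0500)
v₁ − v₀ = (-0.00840000, -0.01200000, -0.00920000)
m·(v₁−v₀)/dt = (-2.1000, -3.0000, -2.3000)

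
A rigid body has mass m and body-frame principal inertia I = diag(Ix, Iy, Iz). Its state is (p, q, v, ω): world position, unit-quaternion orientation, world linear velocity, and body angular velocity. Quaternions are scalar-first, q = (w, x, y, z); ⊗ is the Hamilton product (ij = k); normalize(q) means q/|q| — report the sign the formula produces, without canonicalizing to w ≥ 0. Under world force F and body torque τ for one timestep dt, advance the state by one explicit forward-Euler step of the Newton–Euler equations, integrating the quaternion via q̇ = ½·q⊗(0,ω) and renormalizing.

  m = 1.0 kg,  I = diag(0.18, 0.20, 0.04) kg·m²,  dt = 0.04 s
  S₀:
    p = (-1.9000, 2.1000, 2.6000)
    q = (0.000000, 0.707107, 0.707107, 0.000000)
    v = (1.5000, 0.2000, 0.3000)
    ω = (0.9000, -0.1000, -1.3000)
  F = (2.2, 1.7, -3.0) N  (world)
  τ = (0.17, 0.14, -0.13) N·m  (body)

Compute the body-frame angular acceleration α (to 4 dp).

α = (1.0600, 1.5190, -3.2050)

ω×(Iω) gyroscopic = (-0.0208, -0.1638, -0.0018)
α = I⁻¹(τ − ω×Iω) = (1.0600, 1.5190, -3.2050)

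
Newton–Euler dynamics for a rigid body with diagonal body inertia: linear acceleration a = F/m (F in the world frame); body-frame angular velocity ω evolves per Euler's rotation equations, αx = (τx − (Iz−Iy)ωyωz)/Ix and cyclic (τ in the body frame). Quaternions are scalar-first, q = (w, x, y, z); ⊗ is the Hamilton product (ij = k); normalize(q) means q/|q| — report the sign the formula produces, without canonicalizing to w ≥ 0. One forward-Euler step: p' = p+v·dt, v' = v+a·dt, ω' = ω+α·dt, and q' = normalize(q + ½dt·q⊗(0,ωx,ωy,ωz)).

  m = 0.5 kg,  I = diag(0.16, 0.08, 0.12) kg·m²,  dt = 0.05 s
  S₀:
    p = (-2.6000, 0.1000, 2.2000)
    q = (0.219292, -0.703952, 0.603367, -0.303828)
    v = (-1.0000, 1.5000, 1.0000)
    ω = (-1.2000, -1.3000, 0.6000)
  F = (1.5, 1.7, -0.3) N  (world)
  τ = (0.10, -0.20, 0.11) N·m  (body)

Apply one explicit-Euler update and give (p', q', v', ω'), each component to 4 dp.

a = (3.0000, 3.4000, -0.6000)
new position p' = (-2.6500, 0.1750, 2.2500)
v' = v + a·dt = (-0.8500, 1.6700, 0.9700)
precession coupling ω×(Iω) = (-0.0312, -0.0288, -0.1248)
(τ − ω×Iω)/I = (0.8200, -2.1400, 1.9567)
ω' = ω + α·dt = (-1.1590, -1.4070, 0.6978)
Hamilton product q⊗(0,ω) = (0.1219315, -0.2961066, 0.5018852, 1.7707532)
q + ½dt·q⊗(0,ω), renormalized = (0.2221, -0.7106, 0.6152, -0.2593)

p' = (-2.6500, 0.1750, 2.2500)
q' = (0.2221, -0.7106, 0.6152, -0.2593)
v' = (-0.8500, 1.6700, 0.9700)
ω' = (-1.1590, -1.4070, 0.6978)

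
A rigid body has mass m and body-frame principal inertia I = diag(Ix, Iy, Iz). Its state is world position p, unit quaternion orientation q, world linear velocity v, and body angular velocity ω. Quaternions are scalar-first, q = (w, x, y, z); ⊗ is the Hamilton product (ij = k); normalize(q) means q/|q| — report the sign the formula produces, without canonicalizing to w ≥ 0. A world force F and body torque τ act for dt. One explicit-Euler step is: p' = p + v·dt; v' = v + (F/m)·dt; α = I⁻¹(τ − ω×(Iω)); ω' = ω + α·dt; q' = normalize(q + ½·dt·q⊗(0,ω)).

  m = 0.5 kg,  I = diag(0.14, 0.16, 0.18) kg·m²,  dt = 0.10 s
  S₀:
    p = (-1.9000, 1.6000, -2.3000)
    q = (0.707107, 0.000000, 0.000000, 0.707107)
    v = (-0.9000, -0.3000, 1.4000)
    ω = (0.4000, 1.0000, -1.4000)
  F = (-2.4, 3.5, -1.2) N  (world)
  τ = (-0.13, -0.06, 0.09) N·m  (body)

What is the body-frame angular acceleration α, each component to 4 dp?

ω×(Iω) gyroscopic = (-0.0280, 0.0224, 0.0080)
α = I⁻¹(τ − ω×Iω) = (-0.7286, -0.5150, 0.4556)

α = (-0.7286, -0.5150, 0.4556)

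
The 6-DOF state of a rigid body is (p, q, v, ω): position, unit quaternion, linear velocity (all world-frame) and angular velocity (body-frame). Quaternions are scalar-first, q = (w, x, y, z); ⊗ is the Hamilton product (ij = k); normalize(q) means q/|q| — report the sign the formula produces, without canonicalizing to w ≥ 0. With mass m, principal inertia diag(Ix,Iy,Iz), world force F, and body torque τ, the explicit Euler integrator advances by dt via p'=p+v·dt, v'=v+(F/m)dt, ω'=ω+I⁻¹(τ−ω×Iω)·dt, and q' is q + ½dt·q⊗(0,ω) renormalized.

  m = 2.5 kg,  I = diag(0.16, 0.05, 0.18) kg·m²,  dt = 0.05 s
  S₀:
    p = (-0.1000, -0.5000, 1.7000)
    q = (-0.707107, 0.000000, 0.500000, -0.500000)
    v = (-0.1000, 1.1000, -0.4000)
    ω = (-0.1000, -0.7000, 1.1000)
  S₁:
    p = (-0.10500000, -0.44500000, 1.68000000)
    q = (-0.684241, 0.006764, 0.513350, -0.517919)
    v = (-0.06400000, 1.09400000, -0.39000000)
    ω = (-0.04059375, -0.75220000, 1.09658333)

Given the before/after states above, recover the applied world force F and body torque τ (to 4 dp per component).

Δω = ω₁−ω₀ = (0.05940625, -0.05220000, -0.00341667)
τ = I·(Δω/dt) + ω₀×(Iω₀) = (0.0900, -0.0500, -0.0200)
velocity change Δv = (0.03600000, -0.00600000, 0.01000000)
F = m·Δv/dt = (1.8000, -0.3000, 0.5000)

F = (1.8000, -0.3000, 0.5000)
τ = (0.0900, -0.0500, -0.0200)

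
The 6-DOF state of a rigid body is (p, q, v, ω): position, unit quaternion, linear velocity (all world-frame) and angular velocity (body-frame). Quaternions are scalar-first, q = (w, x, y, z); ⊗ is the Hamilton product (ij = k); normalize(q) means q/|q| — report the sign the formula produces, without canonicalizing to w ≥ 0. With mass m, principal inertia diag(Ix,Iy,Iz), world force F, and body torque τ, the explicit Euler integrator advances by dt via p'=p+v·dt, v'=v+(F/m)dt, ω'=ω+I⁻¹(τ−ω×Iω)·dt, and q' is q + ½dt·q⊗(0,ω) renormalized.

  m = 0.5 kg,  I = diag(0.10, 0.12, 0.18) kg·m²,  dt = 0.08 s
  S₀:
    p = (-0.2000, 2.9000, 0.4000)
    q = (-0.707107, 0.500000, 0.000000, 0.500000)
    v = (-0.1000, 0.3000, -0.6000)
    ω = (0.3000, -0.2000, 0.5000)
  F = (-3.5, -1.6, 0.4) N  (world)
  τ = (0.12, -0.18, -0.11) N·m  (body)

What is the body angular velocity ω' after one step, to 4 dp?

ω' = (0.4008, -0.3120, 0.4516)

α = I⁻¹(τ − ω×Iω) = (1.2600, -1.4000, -0.6044)
ω' = ω + α·dt = (0.4008, -0.3120, 0.4516)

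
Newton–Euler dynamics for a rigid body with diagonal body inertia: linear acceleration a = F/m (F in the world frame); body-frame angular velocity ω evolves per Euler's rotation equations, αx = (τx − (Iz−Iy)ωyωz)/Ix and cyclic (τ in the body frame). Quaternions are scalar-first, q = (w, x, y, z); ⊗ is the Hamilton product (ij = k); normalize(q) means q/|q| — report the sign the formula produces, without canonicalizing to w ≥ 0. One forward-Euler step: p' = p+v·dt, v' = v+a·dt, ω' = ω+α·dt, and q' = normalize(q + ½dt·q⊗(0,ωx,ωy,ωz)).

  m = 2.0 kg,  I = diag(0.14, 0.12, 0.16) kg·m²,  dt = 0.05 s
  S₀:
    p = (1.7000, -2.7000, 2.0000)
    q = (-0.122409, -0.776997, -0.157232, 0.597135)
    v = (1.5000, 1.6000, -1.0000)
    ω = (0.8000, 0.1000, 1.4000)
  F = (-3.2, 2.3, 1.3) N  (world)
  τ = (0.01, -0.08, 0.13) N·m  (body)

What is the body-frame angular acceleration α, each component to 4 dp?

precession coupling ω×(Iω) = (0.0056, -0.0224, -0.0016)
angular accel α = (0.0314, -0.4800, 0.8225)

α = (0.0314, -0.4800, 0.8225)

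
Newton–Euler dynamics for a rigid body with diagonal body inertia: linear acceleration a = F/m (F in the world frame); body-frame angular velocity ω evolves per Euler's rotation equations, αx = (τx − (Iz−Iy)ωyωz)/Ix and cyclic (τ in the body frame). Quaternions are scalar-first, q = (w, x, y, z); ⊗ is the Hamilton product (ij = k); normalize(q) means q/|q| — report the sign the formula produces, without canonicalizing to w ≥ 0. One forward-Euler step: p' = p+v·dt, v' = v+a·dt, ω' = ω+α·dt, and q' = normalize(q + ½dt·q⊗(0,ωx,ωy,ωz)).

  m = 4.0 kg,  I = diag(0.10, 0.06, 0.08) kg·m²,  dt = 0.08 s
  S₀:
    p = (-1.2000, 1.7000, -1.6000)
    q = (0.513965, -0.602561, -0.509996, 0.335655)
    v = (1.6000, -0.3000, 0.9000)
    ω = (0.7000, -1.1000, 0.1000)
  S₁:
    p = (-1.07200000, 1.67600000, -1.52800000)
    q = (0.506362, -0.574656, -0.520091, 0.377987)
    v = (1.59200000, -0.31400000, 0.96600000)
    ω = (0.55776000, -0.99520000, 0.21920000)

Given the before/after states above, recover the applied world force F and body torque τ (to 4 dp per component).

v₁ − v₀ = (-0.00800000, -0.01400000, 0.06600000)
applied force F = (-0.4000, -0.7000, 3.3000)
Δω = ω₁−ω₀ = (-0.14224000, 0.10480000, 0.11920000)
gyro term ω₀×Iω₀ = (-0.0022, 0.0014, 0.0308)
applied torque τ = (-0.1800, 0.0800, 0.1500)

F = (-0.4000, -0.7000, 3.3000)
τ = (-0.1800, 0.0800, 0.1500)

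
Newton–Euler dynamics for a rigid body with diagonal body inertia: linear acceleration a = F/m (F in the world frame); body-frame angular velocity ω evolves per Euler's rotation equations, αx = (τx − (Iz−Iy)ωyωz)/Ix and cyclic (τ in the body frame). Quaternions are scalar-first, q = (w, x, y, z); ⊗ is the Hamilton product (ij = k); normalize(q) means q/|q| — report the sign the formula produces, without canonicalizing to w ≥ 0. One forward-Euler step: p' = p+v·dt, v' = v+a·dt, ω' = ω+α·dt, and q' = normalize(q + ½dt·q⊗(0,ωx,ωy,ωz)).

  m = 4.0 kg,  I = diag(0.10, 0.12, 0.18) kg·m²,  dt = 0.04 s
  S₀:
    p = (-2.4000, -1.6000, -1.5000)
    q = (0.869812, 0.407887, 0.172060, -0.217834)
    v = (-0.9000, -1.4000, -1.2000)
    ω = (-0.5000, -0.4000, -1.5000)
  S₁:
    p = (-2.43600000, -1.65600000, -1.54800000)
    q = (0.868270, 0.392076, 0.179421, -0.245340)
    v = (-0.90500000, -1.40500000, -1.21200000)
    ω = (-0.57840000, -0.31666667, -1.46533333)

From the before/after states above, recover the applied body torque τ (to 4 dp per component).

τ = (-0.1600, 0.1900, 0.1600)

Δω = ω₁−ω₀ = (-0.07840000, 0.08333333, 0.03466667)
applied torque τ = (-0.1600, 0.1900, 0.1600)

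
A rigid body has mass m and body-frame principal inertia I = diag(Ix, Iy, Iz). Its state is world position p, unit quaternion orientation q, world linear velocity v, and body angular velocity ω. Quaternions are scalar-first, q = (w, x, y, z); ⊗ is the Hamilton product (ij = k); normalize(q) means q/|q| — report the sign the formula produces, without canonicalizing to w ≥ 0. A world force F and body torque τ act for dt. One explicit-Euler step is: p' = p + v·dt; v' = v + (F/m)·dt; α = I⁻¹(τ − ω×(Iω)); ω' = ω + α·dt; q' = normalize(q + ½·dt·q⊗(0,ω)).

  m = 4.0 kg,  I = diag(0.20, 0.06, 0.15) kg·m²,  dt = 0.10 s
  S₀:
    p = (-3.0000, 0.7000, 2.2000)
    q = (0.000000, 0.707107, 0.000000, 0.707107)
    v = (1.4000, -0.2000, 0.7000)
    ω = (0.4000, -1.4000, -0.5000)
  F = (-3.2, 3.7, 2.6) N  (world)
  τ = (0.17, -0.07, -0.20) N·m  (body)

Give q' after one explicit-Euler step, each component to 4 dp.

q' = (0.0035, 0.7544, 0.0317, 0.6557)

2q̇ = q⊗(0,ω) = (0.0707107, 0.9899498, 0.6363963, -0.9899498)
q' = normalize(q + ½dt·q⊗(0,ω)) = (0.0035, 0.7544, 0.0317, 0.6557)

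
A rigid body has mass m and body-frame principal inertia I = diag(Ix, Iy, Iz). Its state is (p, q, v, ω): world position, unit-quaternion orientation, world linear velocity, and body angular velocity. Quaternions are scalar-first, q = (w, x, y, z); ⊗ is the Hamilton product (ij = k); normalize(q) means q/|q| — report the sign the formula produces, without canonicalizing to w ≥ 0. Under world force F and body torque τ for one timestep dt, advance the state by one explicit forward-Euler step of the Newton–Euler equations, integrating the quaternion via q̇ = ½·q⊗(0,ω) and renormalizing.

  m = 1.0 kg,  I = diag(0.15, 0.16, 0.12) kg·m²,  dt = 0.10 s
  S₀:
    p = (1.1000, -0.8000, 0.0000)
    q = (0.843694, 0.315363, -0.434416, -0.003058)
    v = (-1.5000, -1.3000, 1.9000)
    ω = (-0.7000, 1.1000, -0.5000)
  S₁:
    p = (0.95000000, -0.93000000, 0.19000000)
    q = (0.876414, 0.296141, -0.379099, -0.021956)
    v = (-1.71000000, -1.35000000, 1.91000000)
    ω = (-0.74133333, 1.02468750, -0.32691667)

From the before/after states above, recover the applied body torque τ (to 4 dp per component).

ω₁ − ω₀ = (-0.04133333, -0.07531250, 0.17308333)
τ = I·(Δω/dt) + ω₀×(Iω₀) = (-0.0400, -0.1100, 0.2000)

τ = (-0.0400, -0.1100, 0.2000)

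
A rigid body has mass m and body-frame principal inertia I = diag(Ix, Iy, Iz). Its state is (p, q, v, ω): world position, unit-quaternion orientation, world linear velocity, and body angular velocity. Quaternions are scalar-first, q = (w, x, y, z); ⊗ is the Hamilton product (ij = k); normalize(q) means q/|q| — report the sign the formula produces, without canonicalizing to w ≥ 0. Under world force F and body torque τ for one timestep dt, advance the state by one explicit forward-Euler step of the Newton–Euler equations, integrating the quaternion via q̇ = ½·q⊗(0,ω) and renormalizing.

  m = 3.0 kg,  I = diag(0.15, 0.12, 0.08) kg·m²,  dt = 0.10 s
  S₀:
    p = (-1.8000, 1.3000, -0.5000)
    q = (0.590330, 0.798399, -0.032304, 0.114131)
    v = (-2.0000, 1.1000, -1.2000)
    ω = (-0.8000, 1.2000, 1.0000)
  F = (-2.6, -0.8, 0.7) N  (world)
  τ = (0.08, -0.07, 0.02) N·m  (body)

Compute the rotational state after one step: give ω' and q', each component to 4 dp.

gyro term ω×Iω = (-0.0480, -0.0560, 0.0288)
α = I⁻¹(τ − ω×Iω) = (0.8533, -0.1167, -0.1100)
ω + α·dt = (-0.7147, 1.1883, 0.9890)
2q̇ = q⊗(0,ω) = (0.5633530, -0.6415252, -0.1813078, 1.5225656)
q + ½dt·q⊗(0,ω), renormalized = (0.6161, 0.7634, -0.0412, 0.1895)

ω' = (-0.7147, 1.1883, 0.9890)
q' = (0.6161, 0.7634, -0.0412, 0.1895)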